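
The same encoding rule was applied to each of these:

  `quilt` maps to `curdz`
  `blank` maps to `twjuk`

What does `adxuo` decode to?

The output letters match the input read backwards, each shifted +9: quilt reversed is tliuq. Read the word backwards and shift each letter +9.
Reversing it on adxuo: shift back: a−9=r, d−9=u, x−9=o, u−9=l, o−9=f → ruolf; then reverse → flour.

flour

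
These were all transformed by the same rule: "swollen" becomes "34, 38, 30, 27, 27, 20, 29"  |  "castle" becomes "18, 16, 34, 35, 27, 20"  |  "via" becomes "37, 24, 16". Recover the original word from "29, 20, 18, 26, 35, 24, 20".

necktie

s is letter #19 and maps to 34: an offset of 15. The number is (letter's place in the alphabet, a=1) + 15.
Decoding 29, 20, 18, 26, 35, 24, 20: 29→(29−15)÷1=14=n, 20→(20−15)÷1=5=e, 18→(18−15)÷1=3=c, 26→(26−15)÷1=11=k, 35→(35−15)÷1=20=t, 24→(24−15)÷1=9=i, 20→(20−15)÷1=5=e.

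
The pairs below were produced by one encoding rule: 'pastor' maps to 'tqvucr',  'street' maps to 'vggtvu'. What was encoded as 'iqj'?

hog

Two steps: reverse the string, then apply a Caesar shift of +2.
Decoding iqj: shift back: i−2=g, q−2=o, j−2=h → goh; then reverse → hog.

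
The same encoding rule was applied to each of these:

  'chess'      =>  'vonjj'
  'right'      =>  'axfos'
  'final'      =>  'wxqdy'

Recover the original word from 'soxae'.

third

c(2)→v(21) and h(7)→o(14) fit y≡9x+3 (mod 26); the inverse of 9 mod 26 is 3. Treating letters as 0–25, the rule is x ↦ 9x + 3 (mod 26).
Undoing it on soxae: s(18)→3·(18−3)≡19=t; o(14)→3·(14−3)≡7=h; x(23)→3·(23−3)≡8=i; a(0)→3·(0−3)≡17=r; e(4)→3·(4−3)≡3=d (all mod 26).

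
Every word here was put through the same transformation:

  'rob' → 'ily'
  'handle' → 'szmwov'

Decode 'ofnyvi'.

Each pair mirrors across the alphabet (r↔i, o↔l, b↔y): positions sum to 25. Letters are reflected about the middle of the alphabet (position → 25−position): Atbash.
Undoing it on ofnyvi: o↔l, f↔u, n↔m, y↔b, v↔e, i↔r.

lumber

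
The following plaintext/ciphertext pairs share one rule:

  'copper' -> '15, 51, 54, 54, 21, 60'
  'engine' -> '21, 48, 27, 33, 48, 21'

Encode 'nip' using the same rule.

48, 33, 54

c(#3)→15 and o(#15)→51: differences scale by 3, so n = 3·pos + 6. Each letter becomes 3×(its alphabet position, a=1..z=26) + 6.
Applying it to nip: n=14→48, i=9→33, p=16→54.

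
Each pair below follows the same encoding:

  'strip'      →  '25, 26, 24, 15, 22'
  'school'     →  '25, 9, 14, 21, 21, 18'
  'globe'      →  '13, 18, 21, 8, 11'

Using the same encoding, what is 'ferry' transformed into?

12, 11, 24, 24, 31

s is letter #19 and maps to 25: an offset of 6. Letters become their 1-based position plus 6 (so a→7, b→8, …).
For ferry: f=6→12, e=5→11, r=18→24, r=18→24, y=25→31.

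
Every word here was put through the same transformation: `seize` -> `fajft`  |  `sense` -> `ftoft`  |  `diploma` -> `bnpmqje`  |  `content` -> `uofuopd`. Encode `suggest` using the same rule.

The output letters match the input read backwards, each shifted +1: seize reversed is ezies. Two steps: reverse the string, then apply a Caesar shift of +1.
For suggest: reverse → tseggus; then shift: t+1=u, s+1=t, e+1=f, g+1=h, g+1=h, u+1=v, s+1=t.

utfhhvt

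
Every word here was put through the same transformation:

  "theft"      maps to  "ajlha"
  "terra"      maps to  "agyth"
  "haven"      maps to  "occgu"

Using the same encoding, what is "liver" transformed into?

skcgy

Shifts by position in theft: pos 0: t→a (+7), pos 1: h→j (+2), pos 2: e→l (+7), pos 3: f→h (+2) — repeating every 2. A repeating key of period 2 is used — shifts +7, +2 over and over.
Applying it to liver: l+7=s, i+2=k, v+7=c, e+2=g, r+7=y.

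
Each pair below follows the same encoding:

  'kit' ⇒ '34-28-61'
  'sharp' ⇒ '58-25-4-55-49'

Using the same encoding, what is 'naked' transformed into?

k(#11)→34 and i(#9)→28: differences scale by 3, so n = 3·pos + 1. The formula is n = 3×(alphabet index, a=1) + 1.
On naked: n=14→43, a=1→4, k=11→34, e=5→16, d=4→13.

43-4-34-16-13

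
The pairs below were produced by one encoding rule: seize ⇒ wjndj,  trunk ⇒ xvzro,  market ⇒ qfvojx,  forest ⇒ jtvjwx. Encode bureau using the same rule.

The shift depends on letter class: consonant s→w is +4, but vowel e→j is +5. The rule splits by letter class: vowels +5, consonants +4.
Applying it to bureau: b(cons)+4=f, u(vowel)+5=z, r(cons)+4=v, e(vowel)+5=j, a(vowel)+5=f, u(vowel)+5=z.

fzvjfz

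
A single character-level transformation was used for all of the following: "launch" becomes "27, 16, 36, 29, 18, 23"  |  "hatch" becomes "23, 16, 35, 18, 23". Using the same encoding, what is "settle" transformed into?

34, 20, 35, 35, 27, 20

Each letter is replaced by its alphabet position (a=1..z=26) + 15.
For settle: s=19→34, e=5→20, t=20→35, t=20→35, l=12→27, e=5→20.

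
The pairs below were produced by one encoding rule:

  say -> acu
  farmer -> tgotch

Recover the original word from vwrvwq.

output

Two steps: reverse the string, then apply a Caesar shift of +2.
Undoing it on vwrvwq: shift back: v−2=t, w−2=u, r−2=p, v−2=t, w−2=u, q−2=o → tuptuo; then reverse → output.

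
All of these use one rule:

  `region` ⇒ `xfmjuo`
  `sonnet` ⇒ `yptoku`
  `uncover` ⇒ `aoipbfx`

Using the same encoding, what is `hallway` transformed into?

Shifts by position in region: pos 0: r→x (+6), pos 1: e→f (+1), pos 2: g→m (+6), pos 3: i→j (+1) — repeating every 2. A repeating key of period 2 is used — shifts +6, +1 over and over.
Applying it to hallway: h+6=n, a+1=b, l+6=r, l+1=m, w+6=c, a+1=b, y+6=e.

nbrmcbe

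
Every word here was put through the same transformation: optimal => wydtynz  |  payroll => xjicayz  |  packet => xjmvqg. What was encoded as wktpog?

In optimal: o→w is +8, p→y is +9, t→d is +10, i→t is +11 — the shift increases by 1 each position. Letter i (0-indexed) is shifted by i+8, so successive shifts are 8, 9, 10, ….
Undoing it on wktpog: w−8=o, k−9=b, t−10=j, p−11=e, o−12=c, g−13=t.

object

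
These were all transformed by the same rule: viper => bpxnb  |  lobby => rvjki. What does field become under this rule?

In viper: v→b is +6, i→p is +7, p→x is +8, e→n is +9 — the shift increases by 1 each position. Each letter shifts forward by (position + 6), i.e. 6, 7, 8, … — the shift grows by one for each successive letter.
Applying it to field: f+6=l, i+7=p, e+8=m, l+9=u, d+10=n.

lpmun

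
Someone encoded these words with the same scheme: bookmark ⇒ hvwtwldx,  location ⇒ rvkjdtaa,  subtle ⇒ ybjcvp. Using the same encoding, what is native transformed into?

thbrfp

Letter i (0-indexed) is shifted by i+6, so successive shifts are 6, 7, 8, ….
For native: n+6=t, a+7=h, t+8=b, i+9=r, v+10=f, e+11=p.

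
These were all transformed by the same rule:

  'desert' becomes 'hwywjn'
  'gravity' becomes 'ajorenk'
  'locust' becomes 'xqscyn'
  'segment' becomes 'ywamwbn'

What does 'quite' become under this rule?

d(3)→h(7) and e(4)→w(22) fit y≡15x+14 (mod 26); the inverse of 15 mod 26 is 7. Treating letters as 0–25, the rule is x ↦ 15x + 14 (mod 26).
On quite: q(16)→15·16+14≡20=u; u(20)→15·20+14≡2=c; i(8)→15·8+14≡4=e; t(19)→15·19+14≡13=n; e(4)→15·4+14≡22=w (all mod 26).

ucenw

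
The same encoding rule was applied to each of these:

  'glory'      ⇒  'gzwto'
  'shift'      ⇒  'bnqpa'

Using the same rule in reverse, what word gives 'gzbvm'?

entry

The output letters match the input read backwards, each shifted +8: glory reversed is yrolg. Read the word backwards and shift each letter +8.
Decoding gzbvm: shift back: g−8=y, z−8=r, b−8=t, v−8=n, m−8=e → yrtne; then reverse → entry.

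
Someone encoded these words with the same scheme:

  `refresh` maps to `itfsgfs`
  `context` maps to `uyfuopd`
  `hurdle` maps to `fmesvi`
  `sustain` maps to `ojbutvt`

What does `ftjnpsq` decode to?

promise

Read the word backwards and shift each letter +1.
Undoing it on ftjnpsq: shift back: f−1=e, t−1=s, j−1=i, n−1=m, p−1=o, s−1=r, q−1=p → esimorp; then reverse → promise.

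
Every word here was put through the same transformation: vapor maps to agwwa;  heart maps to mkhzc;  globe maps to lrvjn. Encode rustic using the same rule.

wazbrm

In vapor: v→a is +5, a→g is +6, p→w is +7, o→w is +8 — the shift increases by 1 each position. Letter i (0-indexed) is shifted by i+5, so successive shifts are 5, 6, 7, ….
Applying it to rustic: r+5=w, u+6=a, s+7=z, t+8=b, i+9=r, c+10=m.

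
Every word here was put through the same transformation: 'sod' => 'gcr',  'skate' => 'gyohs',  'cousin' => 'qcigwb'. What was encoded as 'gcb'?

This is a Caesar cipher with shift 14.
Decoding gcb: g−14=s, c−14=o, b−14=n.

son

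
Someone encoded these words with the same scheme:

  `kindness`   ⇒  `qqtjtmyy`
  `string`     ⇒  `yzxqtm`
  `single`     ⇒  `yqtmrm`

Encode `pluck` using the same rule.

vrciq

The shift depends on letter class: consonant k→q is +6, but vowel i→q is +8. Vowels shift forward by 8 and consonants shift forward by 6.
For pluck: p(cons)+6=v, l(cons)+6=r, u(vowel)+8=c, c(cons)+6=i, k(cons)+6=q.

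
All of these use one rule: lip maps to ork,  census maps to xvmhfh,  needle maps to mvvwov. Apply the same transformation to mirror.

Each pair mirrors across the alphabet (l↔o, i↔r, p↔k): positions sum to 25. Each letter is replaced by its mirror in the alphabet: a↔z, b↔y, c↔x, and so on (the Atbash cipher).
Applying it to mirror: m↔n, i↔r, r↔i, r↔i, o↔l, r↔i.

nriili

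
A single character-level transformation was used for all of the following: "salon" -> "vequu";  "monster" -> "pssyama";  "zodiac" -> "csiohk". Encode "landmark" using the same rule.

oesjtiau

In salon: s→v is +3, a→e is +4, l→q is +5, o→u is +6 — the shift increases by 1 each position. Letter i (0-indexed) is shifted by i+3, so successive shifts are 3, 4, 5, ….
Applying it to landmark: l+3=o, a+4=e, n+5=s, d+6=j, m+7=t, a+8=i, r+9=a, k+10=u.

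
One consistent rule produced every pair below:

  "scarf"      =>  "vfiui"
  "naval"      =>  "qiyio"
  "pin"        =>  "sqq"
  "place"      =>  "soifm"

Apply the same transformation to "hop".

The shift depends on letter class: consonant s→v is +3, but vowel a→i is +8. The rule splits by letter class: vowels +8, consonants +3.
On hop: h(cons)+3=k, o(vowel)+8=w, p(cons)+3=s.

kws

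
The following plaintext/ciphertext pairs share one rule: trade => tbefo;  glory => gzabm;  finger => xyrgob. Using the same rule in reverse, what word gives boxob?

Treating letters as 0–25, the rule is x ↦ 9x + 4 (mod 26).
Undoing it on boxob: b(1)→3·(1−4)≡17=r; o(14)→3·(14−4)≡4=e; x(23)→3·(23−4)≡5=f; o(14)→3·(14−4)≡4=e; b(1)→3·(1−4)≡17=r (all mod 26).

refer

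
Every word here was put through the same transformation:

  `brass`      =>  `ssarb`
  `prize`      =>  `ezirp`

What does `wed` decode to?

dew

It's just the letters in reverse order.
Undoing it on wed: then reverse → dew.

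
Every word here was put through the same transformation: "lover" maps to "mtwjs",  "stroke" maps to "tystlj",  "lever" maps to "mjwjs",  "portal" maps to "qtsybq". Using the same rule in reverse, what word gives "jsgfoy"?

Shifts by position in lover: pos 0: l→m (+1), pos 1: o→t (+5), pos 2: v→w (+1), pos 3: e→j (+5) — repeating every 2. The shifts repeat in a cycle of length 2: positions 0,1,… shift by +1, +5, then the pattern repeats.
Decoding jsgfoy: j−1=i, s−5=n, g−1=f, f−5=a, o−1=n, y−5=t.

infant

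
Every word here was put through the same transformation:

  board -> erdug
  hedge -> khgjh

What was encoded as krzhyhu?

however

Every letter moves 3 places later in the alphabet, wrapping around z→a.
Undoing it on krzhyhu: k−3=h, r−3=o, z−3=w, h−3=e, y−3=v, h−3=e, u−3=r.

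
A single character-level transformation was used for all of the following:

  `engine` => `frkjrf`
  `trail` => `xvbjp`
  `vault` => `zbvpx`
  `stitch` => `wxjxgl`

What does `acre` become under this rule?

bgvf

Vowels shift forward by 1 and consonants shift forward by 4.
Applying it to acre: a(vowel)+1=b, c(cons)+4=g, r(cons)+4=v, e(vowel)+1=f.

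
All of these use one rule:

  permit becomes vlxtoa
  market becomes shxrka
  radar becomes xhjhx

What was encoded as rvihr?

local

Shifts by position in permit: pos 0: p→v (+6), pos 1: e→l (+7), pos 2: r→x (+6), pos 3: m→t (+7) — repeating every 2. It's a Vigenère-style cipher with numeric key [6,7]: position i shifts by key[i mod 2].
Reversing it on rvihr: r−6=l, v−7=o, i−6=c, h−7=a, r−6=l.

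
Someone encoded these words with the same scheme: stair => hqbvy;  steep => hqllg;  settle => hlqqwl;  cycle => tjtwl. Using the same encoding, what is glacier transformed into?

dwbtvly

s(18)→h(7) and t(19)→q(16) fit y≡9x+1 (mod 26); the inverse of 9 mod 26 is 3. Each letter's alphabet position (a=0..z=25) is mapped through 9·x+1 mod 26 — an affine cipher.
On glacier: g(6)→9·6+1≡3=d; l(11)→9·11+1≡22=w; a(0)→9·0+1≡1=b; c(2)→9·2+1≡19=t; i(8)→9·8+1≡21=v; e(4)→9·4+1≡11=l; r(17)→9·17+1≡24=y (all mod 26).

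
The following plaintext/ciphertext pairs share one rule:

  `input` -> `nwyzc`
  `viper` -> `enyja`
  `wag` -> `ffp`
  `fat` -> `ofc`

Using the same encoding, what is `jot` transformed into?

stc

The shift depends on letter class: consonant n→w is +9, but vowel i→n is +5. Vowels shift forward by 5 and consonants shift forward by 9.
Applying it to jot: j(cons)+9=s, o(vowel)+5=t, t(cons)+9=c.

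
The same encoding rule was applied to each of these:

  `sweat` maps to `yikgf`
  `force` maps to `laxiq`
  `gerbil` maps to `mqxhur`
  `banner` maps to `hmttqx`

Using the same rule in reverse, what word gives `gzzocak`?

It's a Vigenère-style cipher with numeric key [6,12,6]: position i shifts by key[i mod 3].
Undoing it on gzzocak: g−6=a, z−12=n, z−6=t, o−6=i, c−12=q, a−6=u, k−6=e.

antique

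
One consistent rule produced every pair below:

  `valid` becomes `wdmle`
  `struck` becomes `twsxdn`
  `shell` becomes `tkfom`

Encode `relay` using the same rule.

shmdz

Shifts by position in valid: pos 0: v→w (+1), pos 1: a→d (+3), pos 2: l→m (+1), pos 3: i→l (+3) — repeating every 2. The shifts repeat in a cycle of length 2: positions 0,1,… shift by +1, +3, then the pattern repeats.
Applying it to relay: r+1=s, e+3=h, l+1=m, a+3=d, y+1=z.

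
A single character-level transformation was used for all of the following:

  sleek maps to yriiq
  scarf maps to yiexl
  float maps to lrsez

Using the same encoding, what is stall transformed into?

The shift depends on letter class: consonant s→y is +6, but vowel e→i is +4. The rule splits by letter class: vowels +4, consonants +6.
On stall: s(cons)+6=y, t(cons)+6=z, a(vowel)+4=e, l(cons)+6=r, l(cons)+6=r.

yzerr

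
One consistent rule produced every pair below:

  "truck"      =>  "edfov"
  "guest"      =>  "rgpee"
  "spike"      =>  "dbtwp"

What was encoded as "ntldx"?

Shifts by position in truck: pos 0: t→e (+11), pos 1: r→d (+12), pos 2: u→f (+11), pos 3: c→o (+12) — repeating every 2. A repeating key of period 2 is used — shifts +11, +12 over and over.
Decoding ntldx: n−11=c, t−12=h, l−11=a, d−12=r, x−11=m.

charm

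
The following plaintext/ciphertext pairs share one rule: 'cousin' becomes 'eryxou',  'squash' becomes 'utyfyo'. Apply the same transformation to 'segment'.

uhkrkub

Each letter shifts forward by (position + 2), i.e. 2, 3, 4, … — the shift grows by one for each successive letter.
Applying it to segment: s+2=u, e+3=h, g+4=k, m+5=r, e+6=k, n+7=u, t+8=b.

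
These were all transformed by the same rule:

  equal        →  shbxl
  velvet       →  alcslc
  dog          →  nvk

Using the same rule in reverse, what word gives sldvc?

vowel

The output letters match the input read backwards, each shifted +7: equal reversed is lauqe. Read the word backwards and shift each letter +7.
Decoding sldvc: shift back: s−7=l, l−7=e, d−7=w, v−7=o, c−7=v → lewov; then reverse → vowel.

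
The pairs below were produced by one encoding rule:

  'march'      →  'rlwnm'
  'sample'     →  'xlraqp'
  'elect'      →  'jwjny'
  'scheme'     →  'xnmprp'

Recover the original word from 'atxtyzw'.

visitor

It's a Vigenère-style cipher with numeric key [5,11]: position i shifts by key[i mod 2].
Reversing it on atxtyzw: a−5=v, t−11=i, x−5=s, t−11=i, y−5=t, z−11=o, w−5=r.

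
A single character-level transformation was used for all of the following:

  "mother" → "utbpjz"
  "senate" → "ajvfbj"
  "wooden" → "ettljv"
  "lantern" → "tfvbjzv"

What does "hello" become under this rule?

The shift depends on letter class: consonant m→u is +8, but vowel o→t is +5. The rule splits by letter class: vowels +5, consonants +8.
For hello: h(cons)+8=p, e(vowel)+5=j, l(cons)+8=t, l(cons)+8=t, o(vowel)+5=t.

pjttt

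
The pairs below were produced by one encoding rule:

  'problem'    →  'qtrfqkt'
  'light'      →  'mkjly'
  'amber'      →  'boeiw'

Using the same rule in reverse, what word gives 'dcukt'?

Letter i (0-indexed) is shifted by i+1, so successive shifts are 1, 2, 3, ….
Decoding dcukt: d−1=c, c−2=a, u−3=r, k−4=g, t−5=o.

cargo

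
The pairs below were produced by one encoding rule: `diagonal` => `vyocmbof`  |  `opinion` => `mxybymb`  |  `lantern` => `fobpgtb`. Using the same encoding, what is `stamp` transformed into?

d(3)→v(21) and i(8)→y(24) fit y≡11x+14 (mod 26); the inverse of 11 mod 26 is 19. Treating letters as 0–25, the rule is x ↦ 11x + 14 (mod 26).
For stamp: s(18)→11·18+14≡4=e; t(19)→11·19+14≡15=p; a(0)→11·0+14≡14=o; m(12)→11·12+14≡16=q; p(15)→11·15+14≡23=x (all mod 26).

epoqx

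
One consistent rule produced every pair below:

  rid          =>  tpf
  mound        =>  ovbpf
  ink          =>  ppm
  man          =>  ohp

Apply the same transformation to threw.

The shift depends on letter class: consonant r→t is +2, but vowel i→p is +7. Two shifts are in play — +7 for a/e/i/o/u, +2 for every other letter.
For threw: t(cons)+2=v, h(cons)+2=j, r(cons)+2=t, e(vowel)+7=l, w(cons)+2=y.

vjtly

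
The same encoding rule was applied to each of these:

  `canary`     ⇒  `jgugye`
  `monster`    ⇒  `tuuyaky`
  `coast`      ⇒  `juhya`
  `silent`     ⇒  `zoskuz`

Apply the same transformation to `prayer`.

A repeating key of period 2 is used — shifts +7, +6 over and over.
On prayer: p+7=w, r+6=x, a+7=h, y+6=e, e+7=l, r+6=x.

wxhelx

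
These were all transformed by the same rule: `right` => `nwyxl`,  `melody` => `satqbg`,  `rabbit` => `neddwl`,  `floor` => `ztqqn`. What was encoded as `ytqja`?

r(17)→n(13) and i(8)→w(22) fit y≡25x+4 (mod 26); the inverse of 25 mod 26 is 25. This is an affine cipher: with a=0,…,z=25, each position x becomes (25x+4) mod 26.
Decoding ytqja: y(24)→25·(24−4)≡6=g; t(19)→25·(19−4)≡11=l; q(16)→25·(16−4)≡14=o; j(9)→25·(9−4)≡21=v; a(0)→25·(0−4)≡4=e (all mod 26).

glove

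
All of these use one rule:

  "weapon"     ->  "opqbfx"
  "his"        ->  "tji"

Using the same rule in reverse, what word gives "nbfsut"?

The output letters match the input read backwards, each shifted +1: weapon reversed is nopaew. Two steps: reverse the string, then apply a Caesar shift of +1.
Undoing it on nbfsut: shift back: n−1=m, b−1=a, f−1=e, s−1=r, u−1=t, t−1=s → maerts; then reverse → stream.

stream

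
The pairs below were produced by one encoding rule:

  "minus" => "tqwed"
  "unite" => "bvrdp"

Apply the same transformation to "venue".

Letter i (0-indexed) is shifted by i+7, so successive shifts are 7, 8, 9, ….
For venue: v+7=c, e+8=m, n+9=w, u+10=e, e+11=p.

cmwep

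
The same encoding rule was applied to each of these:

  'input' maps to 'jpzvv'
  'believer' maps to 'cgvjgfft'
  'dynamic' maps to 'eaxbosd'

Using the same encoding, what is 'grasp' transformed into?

The shifts repeat in a cycle of length 3: positions 0,1,… shift by +1, +2, +10, then the pattern repeats.
For grasp: g+1=h, r+2=t, a+10=k, s+1=t, p+2=r.

htktr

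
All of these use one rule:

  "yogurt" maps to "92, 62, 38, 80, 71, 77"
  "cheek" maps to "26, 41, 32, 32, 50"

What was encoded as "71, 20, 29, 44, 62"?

radio

y(#25)→92 and o(#15)→62: differences scale by 3, so n = 3·pos + 17. Each letter becomes 3×(its alphabet position, a=1..z=26) + 17.
Reversing it on 71, 20, 29, 44, 62: 71→(71−17)÷3=18=r, 20→(20−17)÷3=1=a, 29→(29−17)÷3=4=d, 44→(44−17)÷3=9=i, 62→(62−17)÷3=15=o.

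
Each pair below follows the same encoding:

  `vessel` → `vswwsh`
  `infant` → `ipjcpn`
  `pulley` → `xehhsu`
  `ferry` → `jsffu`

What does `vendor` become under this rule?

vspbgf

Treating letters as 0–25, the rule is x ↦ 17x + 2 (mod 26).
On vendor: v(21)→17·21+2≡21=v; e(4)→17·4+2≡18=s; n(13)→17·13+2≡15=p; d(3)→17·3+2≡1=b; o(14)→17·14+2≡6=g; r(17)→17·17+2≡5=f (all mod 26).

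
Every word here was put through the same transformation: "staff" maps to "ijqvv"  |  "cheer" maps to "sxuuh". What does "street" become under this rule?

ijhuuj

Compare letters: s→i is +16, t→j is +16, a→q is +16 — a constant shift. Each letter is shifted forward by 16 in the alphabet (a Caesar shift of +16).
On street: s+16=i, t+16=j, r+16=h, e+16=u, e+16=u, t+16=j.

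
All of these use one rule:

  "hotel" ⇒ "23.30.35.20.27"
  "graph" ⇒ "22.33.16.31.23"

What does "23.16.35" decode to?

Letters become their 1-based position plus 15 (so a→16, b→17, …).
Decoding 23.16.35: 23→(23−15)÷1=8=h, 16→(16−15)÷1=1=a, 35→(35−15)÷1=20=t.

hat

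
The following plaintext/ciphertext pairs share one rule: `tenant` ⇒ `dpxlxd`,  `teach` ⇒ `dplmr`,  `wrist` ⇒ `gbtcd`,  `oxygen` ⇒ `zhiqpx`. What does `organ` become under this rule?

The shift depends on letter class: consonant t→d is +10, but vowel e→p is +11. The rule splits by letter class: vowels +11, consonants +10.
On organ: o(vowel)+11=z, r(cons)+10=b, g(cons)+10=q, a(vowel)+11=l, n(cons)+10=x.

zbqlx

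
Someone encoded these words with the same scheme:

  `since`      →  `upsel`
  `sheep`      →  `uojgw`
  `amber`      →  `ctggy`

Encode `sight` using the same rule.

Shifts by position in since: pos 0: s→u (+2), pos 1: i→p (+7), pos 2: n→s (+5), pos 3: c→e (+2), pos 4: e→l (+7) — repeating every 3. The shifts repeat in a cycle of length 3: positions 0,1,… shift by +2, +7, +5, then the pattern repeats.
Applying it to sight: s+2=u, i+7=p, g+5=l, h+2=j, t+7=a.

uplja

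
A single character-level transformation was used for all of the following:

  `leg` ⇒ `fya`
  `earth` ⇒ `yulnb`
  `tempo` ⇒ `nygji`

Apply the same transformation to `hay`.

Compare letters: l→f is +20, e→y is +20, g→a is +20 — a constant shift. Each letter is shifted forward by 20 in the alphabet (a Caesar shift of +20).
Applying it to hay: h+20=b, a+20=u, y+20=s.

bus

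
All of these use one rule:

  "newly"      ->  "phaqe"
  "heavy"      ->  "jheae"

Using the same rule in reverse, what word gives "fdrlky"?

In newly: n→p is +2, e→h is +3, w→a is +4, l→q is +5 — the shift increases by 1 each position. The shift increases by 1 at each position, starting from +2: 2, 3, 4, ….
Undoing it on fdrlky: f−2=d, d−3=a, r−4=n, l−5=g, k−6=e, y−7=r.

danger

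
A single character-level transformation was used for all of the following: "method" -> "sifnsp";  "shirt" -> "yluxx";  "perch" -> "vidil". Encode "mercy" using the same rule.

It's a Vigenère-style cipher with numeric key [6,4,12]: position i shifts by key[i mod 3].
Applying it to mercy: m+6=s, e+4=i, r+12=d, c+6=i, y+4=c.

sidic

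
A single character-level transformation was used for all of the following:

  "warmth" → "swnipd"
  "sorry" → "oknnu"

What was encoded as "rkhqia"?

Compare letters: w→s is +22, a→w is +22, r→n is +22 — a constant shift. It's a constant shift of +22 (ROT22).
Reversing it on rkhqia: r−22=v, k−22=o, h−22=l, q−22=u, i−22=m, a−22=e.

volume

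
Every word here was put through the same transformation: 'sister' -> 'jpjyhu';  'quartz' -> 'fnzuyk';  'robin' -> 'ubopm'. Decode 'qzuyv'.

party

s(18)→j(9) and i(8)→p(15) fit y≡15x+25 (mod 26); the inverse of 15 mod 26 is 7. Each letter's alphabet position (a=0..z=25) is mapped through 15·x+25 mod 26 — an affine cipher.
Reversing it on qzuyv: q(16)→7·(16−25)≡15=p; z(25)→7·(25−25)≡0=a; u(20)→7·(20−25)≡17=r; y(24)→7·(24−25)≡19=t; v(21)→7·(21−25)≡24=y (all mod 26).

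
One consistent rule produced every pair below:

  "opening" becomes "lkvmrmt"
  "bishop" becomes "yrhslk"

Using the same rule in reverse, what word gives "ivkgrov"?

This is the alphabet-reversal cipher (Atbash): a becomes z, b becomes y, etc.
Undoing it on ivkgrov: i↔r, v↔e, k↔p, g↔t, r↔i, o↔l, v↔e.

reptile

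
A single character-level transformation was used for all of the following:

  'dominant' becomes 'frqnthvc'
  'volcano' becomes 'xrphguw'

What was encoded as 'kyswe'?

Letter i (0-indexed) is shifted by i+2, so successive shifts are 2, 3, 4, ….
Decoding kyswe: k−2=i, y−3=v, s−4=o, w−5=r, e−6=y.

ivory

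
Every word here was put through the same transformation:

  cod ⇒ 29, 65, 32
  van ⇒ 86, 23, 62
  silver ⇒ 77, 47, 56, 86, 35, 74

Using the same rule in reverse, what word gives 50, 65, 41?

jog

c(#3)→29 and o(#15)→65: differences scale by 3, so n = 3·pos + 20. Each letter becomes 3×(its alphabet position, a=1..z=26) + 20.
Reversing it on 50, 65, 41: 50→(50−20)÷3=10=j, 65→(65−20)÷3=15=o, 41→(41−20)÷3=7=g.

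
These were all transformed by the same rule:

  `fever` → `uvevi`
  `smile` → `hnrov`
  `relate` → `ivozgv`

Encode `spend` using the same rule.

Each pair mirrors across the alphabet (f↔u, e↔v, v↔e): positions sum to 25. This is the alphabet-reversal cipher (Atbash): a becomes z, b becomes y, etc.
Applying it to spend: s↔h, p↔k, e↔v, n↔m, d↔w.

hkvmw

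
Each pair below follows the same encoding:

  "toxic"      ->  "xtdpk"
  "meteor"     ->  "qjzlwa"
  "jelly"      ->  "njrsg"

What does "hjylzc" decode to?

desert

In toxic: t→x is +4, o→t is +5, x→d is +6, i→p is +7 — the shift increases by 1 each position. The shift increases by 1 at each position, starting from +4: 4, 5, 6, ….
Undoing it on hjylzc: h−4=d, j−5=e, y−6=s, l−7=e, z−8=r, c−9=t.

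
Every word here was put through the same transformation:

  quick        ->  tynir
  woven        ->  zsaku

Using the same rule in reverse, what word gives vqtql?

smoke

Each letter shifts forward by (position + 3), i.e. 3, 4, 5, … — the shift grows by one for each successive letter.
Undoing it on vqtql: v−3=s, q−4=m, t−5=o, q−6=k, l−7=e.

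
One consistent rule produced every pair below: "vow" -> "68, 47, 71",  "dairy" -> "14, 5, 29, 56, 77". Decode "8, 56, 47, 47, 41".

broom

v(#22)→68 and o(#15)→47: differences scale by 3, so n = 3·pos + 2. With a=1..z=26, the number is 3·pos + 2.
Undoing it on 8, 56, 47, 47, 41: 8→(8−2)÷3=2=b, 56→(56−2)÷3=18=r, 47→(47−2)÷3=15=o, 47→(47−2)÷3=15=o, 41→(41−2)÷3=13=m.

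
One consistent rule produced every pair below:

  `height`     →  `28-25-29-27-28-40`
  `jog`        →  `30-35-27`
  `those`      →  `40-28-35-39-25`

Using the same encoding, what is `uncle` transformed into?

41-34-23-32-25

h is letter #8 and maps to 28: an offset of 20. Each letter is replaced by its alphabet position (a=1..z=26) + 20.
Applying it to uncle: u=21→41, n=14→34, c=3→23, l=12→32, e=5→25.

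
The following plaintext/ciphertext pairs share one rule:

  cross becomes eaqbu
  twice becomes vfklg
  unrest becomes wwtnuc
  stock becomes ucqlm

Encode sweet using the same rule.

ufgnv

Shifts by position in cross: pos 0: c→e (+2), pos 1: r→a (+9), pos 2: o→q (+2), pos 3: s→b (+9) — repeating every 2. The shifts repeat in a cycle of length 2: positions 0,1,… shift by +2, +9, then the pattern repeats.
On sweet: s+2=u, w+9=f, e+2=g, e+9=n, t+2=v.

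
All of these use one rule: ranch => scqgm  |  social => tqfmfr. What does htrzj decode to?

In ranch: r→s is +1, a→c is +2, n→q is +3, c→g is +4 — the shift increases by 1 each position. Each letter shifts forward by (position + 1), i.e. 1, 2, 3, … — the shift grows by one for each successive letter.
Decoding htrzj: h−1=g, t−2=r, r−3=o, z−4=v, j−5=e.

grove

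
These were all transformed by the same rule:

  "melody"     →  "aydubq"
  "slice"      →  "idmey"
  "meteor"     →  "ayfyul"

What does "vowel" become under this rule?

zuwyd

m(12)→a(0) and e(4)→y(24) fit y≡23x+10 (mod 26); the inverse of 23 mod 26 is 17. This is an affine cipher: with a=0,…,z=25, each position x becomes (23x+10) mod 26.
On vowel: v(21)→23·21+10≡25=z; o(14)→23·14+10≡20=u; w(22)→23·22+10≡22=w; e(4)→23·4+10≡24=y; l(11)→23·11+10≡3=d (all mod 26).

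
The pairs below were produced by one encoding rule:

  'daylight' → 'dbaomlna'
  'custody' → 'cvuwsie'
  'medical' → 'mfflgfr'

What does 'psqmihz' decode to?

project

In daylight: d→d is +0, a→b is +1, y→a is +2, l→o is +3 — the shift increases by 1 each position. Each letter shifts forward by its position index (0, 1, 2, …) — the shift grows by one for each successive letter.
Reversing it on psqmihz: p−0=p, s−1=r, q−2=o, m−3=j, i−4=e, h−5=c, z−6=t.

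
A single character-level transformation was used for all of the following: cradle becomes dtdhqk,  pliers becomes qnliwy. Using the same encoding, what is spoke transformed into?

In cradle: c→d is +1, r→t is +2, a→d is +3, d→h is +4 — the shift increases by 1 each position. Letter i (0-indexed) is shifted by i+1, so successive shifts are 1, 2, 3, ….
Applying it to spoke: s+1=t, p+2=r, o+3=r, k+4=o, e+5=j.

trroj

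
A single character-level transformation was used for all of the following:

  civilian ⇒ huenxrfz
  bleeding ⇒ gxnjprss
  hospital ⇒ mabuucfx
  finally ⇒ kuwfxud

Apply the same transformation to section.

Shifts by position in civilian: pos 0: c→h (+5), pos 1: i→u (+12), pos 2: v→e (+9), pos 3: i→n (+5), pos 4: l→x (+12), pos 5: i→r (+9) — repeating every 3. It's a Vigenère-style cipher with numeric key [5,12,9]: position i shifts by key[i mod 3].
On section: s+5=x, e+12=q, c+9=l, t+5=y, i+12=u, o+9=x, n+5=s.

xqlyuxs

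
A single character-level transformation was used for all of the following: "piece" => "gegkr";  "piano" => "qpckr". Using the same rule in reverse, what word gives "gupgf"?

dense

The output letters match the input read backwards, each shifted +2: piece reversed is eceip. Two steps: reverse the string, then apply a Caesar shift of +2.
Decoding gupgf: shift back: g−2=e, u−2=s, p−2=n, g−2=e, f−2=d → esned; then reverse → dense.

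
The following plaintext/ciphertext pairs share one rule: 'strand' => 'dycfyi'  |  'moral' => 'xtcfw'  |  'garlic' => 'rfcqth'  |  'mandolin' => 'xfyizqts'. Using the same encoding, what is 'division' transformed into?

ongndnzs

Shifts by position in strand: pos 0: s→d (+11), pos 1: t→y (+5), pos 2: r→c (+11), pos 3: a→f (+5) — repeating every 2. It's a Vigenère-style cipher with numeric key [11,5]: position i shifts by key[i mod 2].
On division: d+11=o, i+5=n, v+11=g, i+5=n, s+11=d, i+5=n, o+11=z, n+5=s.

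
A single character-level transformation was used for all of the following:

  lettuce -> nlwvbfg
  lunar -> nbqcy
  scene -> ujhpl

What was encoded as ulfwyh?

The shifts repeat in a cycle of length 3: positions 0,1,… shift by +2, +7, +3, then the pattern repeats.
Reversing it on ulfwyh: u−2=s, l−7=e, f−3=c, w−2=u, y−7=r, h−3=e.

secure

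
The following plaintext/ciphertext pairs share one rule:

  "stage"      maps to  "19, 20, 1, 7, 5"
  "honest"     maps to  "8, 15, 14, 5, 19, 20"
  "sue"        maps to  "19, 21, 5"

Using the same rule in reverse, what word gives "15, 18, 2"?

orb

Each letter is replaced by its alphabet position (a=1, b=2, …, z=26).
Reversing it on 15, 18, 2: 15=o, 18=r, 2=b.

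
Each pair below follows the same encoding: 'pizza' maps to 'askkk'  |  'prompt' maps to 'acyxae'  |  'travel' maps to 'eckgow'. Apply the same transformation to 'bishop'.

The shift depends on letter class: consonant p→a is +11, but vowel i→s is +10. Two shifts are in play — +10 for a/e/i/o/u, +11 for every other letter.
For bishop: b(cons)+11=m, i(vowel)+10=s, s(cons)+11=d, h(cons)+11=s, o(vowel)+10=y, p(cons)+11=a.

msdsya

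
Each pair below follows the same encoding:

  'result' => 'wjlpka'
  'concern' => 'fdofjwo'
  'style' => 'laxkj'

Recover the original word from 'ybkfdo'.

falcon

r(17)→w(22) and e(4)→j(9) fit y≡15x+1 (mod 26); the inverse of 15 mod 26 is 7. Treating letters as 0–25, the rule is x ↦ 15x + 1 (mod 26).
Reversing it on ybkfdo: y(24)→7·(24−1)≡5=f; b(1)→7·(1−1)≡0=a; k(10)→7·(10−1)≡11=l; f(5)→7·(5−1)≡2=c; d(3)→7·(3−1)≡14=o; o(14)→7·(14−1)≡13=n (all mod 26).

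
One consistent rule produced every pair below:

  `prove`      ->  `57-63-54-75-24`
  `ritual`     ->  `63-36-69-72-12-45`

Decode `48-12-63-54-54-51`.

maroon

With a=1..z=26, the number is 3·pos + 9.
Undoing it on 48-12-63-54-54-51: 48→(48−9)÷3=13=m, 12→(12−9)÷3=1=a, 63→(63−9)÷3=18=r, 54→(54−9)÷3=15=o, 54→(54−9)÷3=15=o, 51→(51−9)÷3=14=n.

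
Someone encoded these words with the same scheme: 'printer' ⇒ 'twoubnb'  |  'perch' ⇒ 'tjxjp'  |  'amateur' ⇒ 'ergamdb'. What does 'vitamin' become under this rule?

In printer: p→t is +4, r→w is +5, i→o is +6, n→u is +7 — the shift increases by 1 each position. Each letter shifts forward by (position + 4), i.e. 4, 5, 6, … — the shift grows by one for each successive letter.
For vitamin: v+4=z, i+5=n, t+6=z, a+7=h, m+8=u, i+9=r, n+10=x.

znzhurx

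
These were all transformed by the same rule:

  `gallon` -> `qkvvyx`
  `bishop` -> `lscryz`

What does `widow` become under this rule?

gsnyg

Each letter is shifted forward by 10 in the alphabet (a Caesar shift of +10).
On widow: w+10=g, i+10=s, d+10=n, o+10=y, w+10=g.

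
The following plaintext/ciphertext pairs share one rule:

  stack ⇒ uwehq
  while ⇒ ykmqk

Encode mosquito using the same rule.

orwvapbx

In stack: s→u is +2, t→w is +3, a→e is +4, c→h is +5 — the shift increases by 1 each position. Each letter shifts forward by (position + 2), i.e. 2, 3, 4, … — the shift grows by one for each successive letter.
Applying it to mosquito: m+2=o, o+3=r, s+4=w, q+5=v, u+6=a, i+7=p, t+8=b, o+9=x.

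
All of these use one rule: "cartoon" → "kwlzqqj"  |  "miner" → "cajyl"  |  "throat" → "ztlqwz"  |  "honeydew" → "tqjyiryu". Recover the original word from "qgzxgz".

c(2)→k(10) and a(0)→w(22) fit y≡7x+22 (mod 26); the inverse of 7 mod 26 is 15. This is an affine cipher: with a=0,…,z=25, each position x becomes (7x+22) mod 26.
Reversing it on qgzxgz: q(16)→15·(16−22)≡14=o; g(6)→15·(6−22)≡20=u; z(25)→15·(25−22)≡19=t; x(23)→15·(23−22)≡15=p; g(6)→15·(6−22)≡20=u; z(25)→15·(25−22)≡19=t (all mod 26).

output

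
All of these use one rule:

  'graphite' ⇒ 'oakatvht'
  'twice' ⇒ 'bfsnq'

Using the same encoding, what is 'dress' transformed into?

laode

In graphite: g→o is +8, r→a is +9, a→k is +10, p→a is +11 — the shift increases by 1 each position. The shift increases by 1 at each position, starting from +8: 8, 9, 10, ….
For dress: d+8=l, r+9=a, e+10=o, s+11=d, s+12=e.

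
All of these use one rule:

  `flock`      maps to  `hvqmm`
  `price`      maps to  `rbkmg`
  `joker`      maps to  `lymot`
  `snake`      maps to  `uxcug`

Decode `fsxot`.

The shifts repeat in a cycle of length 2: positions 0,1,… shift by +2, +10, then the pattern repeats.
Reversing it on fsxot: f−2=d, s−10=i, x−2=v, o−10=e, t−2=r.

diver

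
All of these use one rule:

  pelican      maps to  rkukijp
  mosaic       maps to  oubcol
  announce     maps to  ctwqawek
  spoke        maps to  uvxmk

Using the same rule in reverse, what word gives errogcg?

Shifts by position in pelican: pos 0: p→r (+2), pos 1: e→k (+6), pos 2: l→u (+9), pos 3: i→k (+2), pos 4: c→i (+6), pos 5: a→j (+9) — repeating every 3. A repeating key of period 3 is used — shifts +2, +6, +9 over and over.
Decoding errogcg: e−2=c, r−6=l, r−9=i, o−2=m, g−6=a, c−9=t, g−2=e.

climate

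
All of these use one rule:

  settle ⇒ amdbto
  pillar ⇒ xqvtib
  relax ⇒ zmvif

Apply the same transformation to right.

zqqpb

The shifts repeat in a cycle of length 3: positions 0,1,… shift by +8, +8, +10, then the pattern repeats.
Applying it to right: r+8=z, i+8=q, g+10=q, h+8=p, t+8=b.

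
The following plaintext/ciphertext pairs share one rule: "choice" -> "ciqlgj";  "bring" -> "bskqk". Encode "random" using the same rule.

In choice: c→c is +0, h→i is +1, o→q is +2, i→l is +3 — the shift increases by 1 each position. Letter i (0-indexed) is shifted by i+0, so successive shifts are 0, 1, 2, ….
On random: r+0=r, a+1=b, n+2=p, d+3=g, o+4=s, m+5=r.

rbpgsr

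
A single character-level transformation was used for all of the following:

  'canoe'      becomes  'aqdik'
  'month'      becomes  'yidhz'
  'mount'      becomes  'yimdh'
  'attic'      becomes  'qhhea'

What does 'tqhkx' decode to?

later

c(2)→a(0) and a(0)→q(16) fit y≡5x+16 (mod 26); the inverse of 5 mod 26 is 21. Treating letters as 0–25, the rule is x ↦ 5x + 16 (mod 26).
Decoding tqhkx: t(19)→21·(19−16)≡11=l; q(16)→21·(16−16)≡0=a; h(7)→21·(7−16)≡19=t; k(10)→21·(10−16)≡4=e; x(23)→21·(23−16)≡17=r (all mod 26).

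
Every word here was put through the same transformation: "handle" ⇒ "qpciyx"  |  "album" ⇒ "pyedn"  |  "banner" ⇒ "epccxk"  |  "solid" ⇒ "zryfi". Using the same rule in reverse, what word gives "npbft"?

magic

h(7)→q(16) and a(0)→p(15) fit y≡15x+15 (mod 26); the inverse of 15 mod 26 is 7. Treating letters as 0–25, the rule is x ↦ 15x + 15 (mod 26).
Reversing it on npbft: n(13)→7·(13−15)≡12=m; p(15)→7·(15−15)≡0=a; b(1)→7·(1−15)≡6=g; f(5)→7·(5−15)≡8=i; t(19)→7·(19−15)≡2=c (all mod 26).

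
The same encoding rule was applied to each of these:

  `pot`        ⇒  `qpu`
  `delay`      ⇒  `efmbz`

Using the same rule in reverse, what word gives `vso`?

urn

Compare letters: p→q is +1, o→p is +1, t→u is +1 — a constant shift. Every letter moves 1 place later in the alphabet, wrapping around z→a.
Decoding vso: v−1=u, s−1=r, o−1=n.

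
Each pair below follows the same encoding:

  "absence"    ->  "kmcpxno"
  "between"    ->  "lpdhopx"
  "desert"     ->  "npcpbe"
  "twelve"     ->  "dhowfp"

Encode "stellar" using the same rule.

Shifts by position in absence: pos 0: a→k (+10), pos 1: b→m (+11), pos 2: s→c (+10), pos 3: e→p (+11) — repeating every 2. It's a Vigenère-style cipher with numeric key [10,11]: position i shifts by key[i mod 2].
For stellar: s+10=c, t+11=e, e+10=o, l+11=w, l+10=v, a+11=l, r+10=b.

ceowvlb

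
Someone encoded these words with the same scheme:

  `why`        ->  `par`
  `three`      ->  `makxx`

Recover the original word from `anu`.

hub

It's a constant shift of +19 (ROT19).
Reversing it on anu: a−19=h, n−19=u, u−19=b.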